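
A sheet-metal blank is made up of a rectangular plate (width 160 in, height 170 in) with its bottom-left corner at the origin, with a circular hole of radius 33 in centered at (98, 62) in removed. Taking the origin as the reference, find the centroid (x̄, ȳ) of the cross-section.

x̄ = 77.41 in, ȳ = 88.31 in

plate: A = 160 × 170 = 27200.00, centroid at (80.00, 85.00).
hole: A = −π·33² = -3421.19, centroid at (98.00, 62.00).
ΣA = 23778.81 in², ΣAx̄ = 1840722.95 in³, ΣAȳ = 2099885.95 in³.
x̄ = 1840722.95/23778.81 = 77.41 in; ȳ = 2099885.95/23778.81 = 88.31 in.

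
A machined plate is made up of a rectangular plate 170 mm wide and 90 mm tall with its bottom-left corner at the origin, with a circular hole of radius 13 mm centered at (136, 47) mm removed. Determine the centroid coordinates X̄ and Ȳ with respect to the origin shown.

X̄ = 83.17 mm, Ȳ = 44.93 mm

plate: A = 170 × 90 = 15300.00, centroid at (85.00, 45.00).
hole: A = −π·13² = -530.93, centroid at (136.00, 47.00).
ΣA = 14769.07 mm², ΣAX̄ = 1228293.63 mm³, ΣAȲ = 663546.33 mm³.
X̄ = 1228293.63/14769.07 = 83.17 mm; Ȳ = 663546.33/14769.07 = 44.93 mm.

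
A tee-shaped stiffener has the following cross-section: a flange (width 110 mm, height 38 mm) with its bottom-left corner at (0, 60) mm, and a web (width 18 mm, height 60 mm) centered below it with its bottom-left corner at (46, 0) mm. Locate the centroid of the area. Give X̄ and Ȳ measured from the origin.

X̄ = 55.00 mm, Ȳ = 68.94 mm

web: A = 18 × 60 = 1080.00, centroid at (55.00, 30.00).
flange: A = 110 × 38 = 4180.00, centroid at (55.00, 79.00).
ΣA = 5260.00 mm²
ΣAX̄ = (1080.00)(55.00) + (4180.00)(55.00) = 289300.00 mm³
ΣAȲ = (1080.00)(30.00) + (4180.00)(79.00) = 362620.00 mm³
X̄ = 289300.00 / 5260.00 = 55.00 mm
Ȳ = 362620.00 / 5260.00 = 68.94 mm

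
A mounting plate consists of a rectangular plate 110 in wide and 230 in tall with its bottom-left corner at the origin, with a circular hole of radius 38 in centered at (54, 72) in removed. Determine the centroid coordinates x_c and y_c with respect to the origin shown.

x_c = 55.22 in, y_c = 124.39 in

Part | A | x̄ᵢ | ȳᵢ | A·x̄ᵢ | A·ȳᵢ
plate | 25300.00 | 55.00 | 115.00 | 1391500.00 | 2909500.00
hole | -4536.46 | 54.00 | 72.00 | -244968.83 | -326625.11
Σ | 20763.54 |  |  | 1146531.17 | 2582874.89
x_c = 1146531.17 / 20763.54 = 55.22 in
y_c = 2582874.89 / 20763.54 = 124.39 in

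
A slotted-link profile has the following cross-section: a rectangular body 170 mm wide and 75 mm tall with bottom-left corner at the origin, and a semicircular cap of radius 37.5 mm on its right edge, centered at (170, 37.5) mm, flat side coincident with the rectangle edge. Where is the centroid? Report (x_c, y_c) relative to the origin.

x_c = 99.90 mm, y_c = 37.50 mm

Part | A | x̄ᵢ | ȳᵢ | A·x̄ᵢ | A·ȳᵢ
rectangular body | 12750.00 | 85.00 | 37.50 | 1083750.00 | 478125.00
semicircular end | 2208.93 | 185.92 | 37.50 | 410674.75 | 82834.96
Σ | 14958.93 |  |  | 1494424.75 | 560959.96
x_c = 1494424.75 / 14958.93 = 99.90 mm
y_c = 560959.96 / 14958.93 = 37.50 mm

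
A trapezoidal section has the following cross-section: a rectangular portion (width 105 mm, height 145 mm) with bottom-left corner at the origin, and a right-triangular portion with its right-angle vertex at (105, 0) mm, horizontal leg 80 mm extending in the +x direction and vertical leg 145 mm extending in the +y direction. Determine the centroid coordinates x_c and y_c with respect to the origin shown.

rectangular portion: A = 105 × 145 = 15225.00, centroid at (52.50, 72.50).
triangular portion: A = ½·80·145 = 5800.00, centroid at (131.67, 48.33).
ΣA = 21025.00 mm²
ΣAx_c = (15225.00)(52.50) + (5800.00)(131.67) = 1562979.17 mm³
ΣAy_c = (15225.00)(72.50) + (5800.00)(48.33) = 1384145.83 mm³
x_c = 1562979.17 / 21025.00 = 74.34 mm
y_c = 1384145.83 / 21025.00 = 65.83 mm

x_c = 74.34 mm, y_c = 65.83 mm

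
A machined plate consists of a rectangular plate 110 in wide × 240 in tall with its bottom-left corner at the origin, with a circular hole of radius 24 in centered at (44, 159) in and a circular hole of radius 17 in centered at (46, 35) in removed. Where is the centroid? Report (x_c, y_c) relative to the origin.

plate: A = 110 × 240 = 26400.00, centroid at (55.00, 120.00).
hole 1: A = −π·24² = -1809.56, centroid at (44.00, 159.00).
hole 2: A = −π·17² = -907.92, centroid at (46.00, 35.00).
ΣA = 23682.52 in²
ΣAx_c = (26400.00)(55.00) + (-1809.56)(44.00) + (-907.92)(46.00) = 1330615.14 in³
ΣAy_c = (26400.00)(120.00) + (-1809.56)(159.00) + (-907.92)(35.00) = 2848503.17 in³
x_c = 1330615.14 / 23682.52 = 56.19 in
y_c = 2848503.17 / 23682.52 = 120.28 in

x_c = 56.19 in, y_c = 120.28 in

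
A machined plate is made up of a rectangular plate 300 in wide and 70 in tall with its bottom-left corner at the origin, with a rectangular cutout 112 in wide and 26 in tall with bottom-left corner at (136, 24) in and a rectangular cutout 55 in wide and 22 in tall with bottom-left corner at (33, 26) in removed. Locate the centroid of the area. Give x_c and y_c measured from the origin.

Part | A | x̄ᵢ | ȳᵢ | A·x̄ᵢ | A·ȳᵢ
plate | 21000.00 | 150.00 | 35.00 | 3150000.00 | 735000.00
hole 1 | -2912.00 | 192.00 | 37.00 | -559104.00 | -107744.00
hole 2 | -1210.00 | 60.50 | 37.00 | -73205.00 | -44770.00
Σ | 16878.00 |  |  | 2517691.00 | 582486.00
x_c = 2517691.00 / 16878.00 = 149.17 in
y_c = 582486.00 / 16878.00 = 34.51 in

x_c = 149.17 in, y_c = 34.51 in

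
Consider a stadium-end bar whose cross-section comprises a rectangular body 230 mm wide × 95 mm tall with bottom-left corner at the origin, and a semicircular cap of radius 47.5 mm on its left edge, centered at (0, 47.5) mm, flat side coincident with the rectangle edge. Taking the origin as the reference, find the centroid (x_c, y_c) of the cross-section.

x_c = 96.14 mm, y_c = 47.50 mm

Part | A | x̄ᵢ | ȳᵢ | A·x̄ᵢ | A·ȳᵢ
rectangular body | 21850.00 | 115.00 | 47.50 | 2512750.00 | 1037875.00
semicircular end | 3544.11 | -20.16 | 47.50 | -71447.92 | 168345.19
Σ | 25394.11 |  |  | 2441302.08 | 1206220.19
x_c = 2441302.08 / 25394.11 = 96.14 mm
y_c = 1206220.19 / 25394.11 = 47.50 mm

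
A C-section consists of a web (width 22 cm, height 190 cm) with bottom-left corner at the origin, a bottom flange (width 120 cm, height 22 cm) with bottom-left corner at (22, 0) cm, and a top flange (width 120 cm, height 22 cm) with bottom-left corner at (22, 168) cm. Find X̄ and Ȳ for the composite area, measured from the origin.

X̄ = 50.63 cm, Ȳ = 95.00 cm

Part | A | x̄ᵢ | ȳᵢ | A·x̄ᵢ | A·ȳᵢ
web | 4180.00 | 11.00 | 95.00 | 45980.00 | 397100.00
bottom flange | 2640.00 | 82.00 | 11.00 | 216480.00 | 29040.00
top flange | 2640.00 | 82.00 | 179.00 | 216480.00 | 472560.00
Σ | 9460.00 |  |  | 478940.00 | 898700.00
X̄ = 478940.00 / 9460.00 = 50.63 cm
Ȳ = 898700.00 / 9460.00 = 95.00 cm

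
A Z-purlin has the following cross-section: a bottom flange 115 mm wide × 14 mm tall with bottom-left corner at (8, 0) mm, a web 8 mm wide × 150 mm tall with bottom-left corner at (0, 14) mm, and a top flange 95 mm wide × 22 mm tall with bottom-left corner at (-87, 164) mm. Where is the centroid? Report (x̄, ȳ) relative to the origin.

x̄ = 5.65 mm, ȳ = 98.74 mm

bottom flange: A = 115 × 14 = 1610.00, centroid at (65.50, 7.00).
web: A = 8 × 150 = 1200.00, centroid at (4.00, 89.00).
top flange: A = 95 × 22 = 2090.00, centroid at (-39.50, 175.00).
ΣA = 4900.00 mm²
ΣAx̄ = (1610.00)(65.50) + (1200.00)(4.00) + (2090.00)(-39.50) = 27700.00 mm³
ΣAȳ = (1610.00)(7.00) + (1200.00)(89.00) + (2090.00)(175.00) = 483820.00 mm³
x̄ = 27700.00 / 4900.00 = 5.65 mm
ȳ = 483820.00 / 4900.00 = 98.74 mm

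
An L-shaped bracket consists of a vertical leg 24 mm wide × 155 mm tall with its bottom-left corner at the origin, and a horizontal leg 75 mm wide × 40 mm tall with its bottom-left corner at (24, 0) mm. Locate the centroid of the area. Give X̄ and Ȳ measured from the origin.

vertical leg: A = 24 × 155 = 3720.00, centroid at (12.00, 77.50).
horizontal leg: A = 75 × 40 = 3000.00, centroid at (61.50, 20.00).
ΣA = 6720.00 mm²
ΣAX̄ = (3720.00)(12.00) + (3000.00)(61.50) = 229140.00 mm³
ΣAȲ = (3720.00)(77.50) + (3000.00)(20.00) = 348300.00 mm³
X̄ = 229140.00 / 6720.00 = 34.10 mm
Ȳ = 348300.00 / 6720.00 = 51.83 mm

X̄ = 34.10 mm, Ȳ = 51.83 mm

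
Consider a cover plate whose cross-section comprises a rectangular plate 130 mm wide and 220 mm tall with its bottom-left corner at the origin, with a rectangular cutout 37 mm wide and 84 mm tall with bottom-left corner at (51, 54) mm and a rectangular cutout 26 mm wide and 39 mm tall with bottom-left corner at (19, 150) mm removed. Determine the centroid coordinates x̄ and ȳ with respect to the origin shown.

Part | A | x̄ᵢ | ȳᵢ | A·x̄ᵢ | A·ȳᵢ
plate | 28600.00 | 65.00 | 110.00 | 1859000.00 | 3146000.00
hole 1 | -3108.00 | 69.50 | 96.00 | -216006.00 | -298368.00
hole 2 | -1014.00 | 32.00 | 169.50 | -32448.00 | -171873.00
Σ | 24478.00 |  |  | 1610546.00 | 2675759.00
x̄ = 1610546.00 / 24478.00 = 65.80 mm
ȳ = 2675759.00 / 24478.00 = 109.31 mm

x̄ = 65.80 mm, ȳ = 109.31 mm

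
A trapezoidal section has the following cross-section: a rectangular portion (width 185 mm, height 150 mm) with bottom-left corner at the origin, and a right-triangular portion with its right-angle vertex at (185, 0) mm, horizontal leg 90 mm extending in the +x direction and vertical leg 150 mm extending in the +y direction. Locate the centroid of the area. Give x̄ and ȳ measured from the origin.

Part | A | x̄ᵢ | ȳᵢ | A·x̄ᵢ | A·ȳᵢ
rectangular portion | 27750.00 | 92.50 | 75.00 | 2566875.00 | 2081250.00
triangular portion | 6750.00 | 215.00 | 50.00 | 1451250.00 | 337500.00
Σ | 34500.00 |  |  | 4018125.00 | 2418750.00
x̄ = 4018125.00 / 34500.00 = 116.47 mm
ȳ = 2418750.00 / 34500.00 = 70.11 mm

x̄ = 116.47 mm, ȳ = 70.11 mm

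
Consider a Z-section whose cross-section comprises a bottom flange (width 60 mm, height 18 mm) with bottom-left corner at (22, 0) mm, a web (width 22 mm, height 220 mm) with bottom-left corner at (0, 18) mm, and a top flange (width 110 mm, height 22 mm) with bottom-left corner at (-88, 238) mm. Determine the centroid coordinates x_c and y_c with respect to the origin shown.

Part | A | x̄ᵢ | ȳᵢ | A·x̄ᵢ | A·ȳᵢ
bottom flange | 1080.00 | 52.00 | 9.00 | 56160.00 | 9720.00
web | 4840.00 | 11.00 | 128.00 | 53240.00 | 619520.00
top flange | 2420.00 | -33.00 | 249.00 | -79860.00 | 602580.00
Σ | 8340.00 |  |  | 29540.00 | 1231820.00
x_c = 29540.00 / 8340.00 = 3.54 mm
y_c = 1231820.00 / 8340.00 = 147.70 mm

x_c = 3.54 mm, y_c = 147.70 mm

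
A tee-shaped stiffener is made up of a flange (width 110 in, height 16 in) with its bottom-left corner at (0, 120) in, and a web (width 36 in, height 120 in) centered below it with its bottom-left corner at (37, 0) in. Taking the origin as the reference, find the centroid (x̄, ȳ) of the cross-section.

web: A = 36 × 120 = 4320.00, centroid at (55.00, 60.00).
flange: A = 110 × 16 = 1760.00, centroid at (55.00, 128.00).
ΣA = 6080.00 in², ΣAx̄ = 334400.00 in³, ΣAȳ = 484480.00 in³.
x̄ = 334400.00/6080.00 = 55.00 in; ȳ = 484480.00/6080.00 = 79.68 in.

x̄ = 55.00 in, ȳ = 79.68 in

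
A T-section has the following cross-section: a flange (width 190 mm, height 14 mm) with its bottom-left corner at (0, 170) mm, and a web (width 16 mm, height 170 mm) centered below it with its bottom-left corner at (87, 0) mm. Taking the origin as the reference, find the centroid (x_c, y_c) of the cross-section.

web: A = 16 × 170 = 2720.00, centroid at (95.00, 85.00).
flange: A = 190 × 14 = 2660.00, centroid at (95.00, 177.00).
ΣA = 5380.00 mm²
ΣAx_c = (2720.00)(95.00) + (2660.00)(95.00) = 511100.00 mm³
ΣAy_c = (2720.00)(85.00) + (2660.00)(177.00) = 702020.00 mm³
x_c = 511100.00 / 5380.00 = 95.00 mm
y_c = 702020.00 / 5380.00 = 130.49 mm

x_c = 95.00 mm, y_c = 130.49 mm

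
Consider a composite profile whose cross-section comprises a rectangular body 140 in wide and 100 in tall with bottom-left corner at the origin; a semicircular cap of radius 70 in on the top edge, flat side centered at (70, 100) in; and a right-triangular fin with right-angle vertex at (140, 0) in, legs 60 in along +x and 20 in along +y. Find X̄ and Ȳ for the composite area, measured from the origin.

X̄ = 72.42 in, Ȳ = 76.35 in

Part | A | x̄ᵢ | ȳᵢ | A·x̄ᵢ | A·ȳᵢ
rectangular body | 14000.00 | 70.00 | 50.00 | 980000.00 | 700000.00
semicircular top | 7696.90 | 70.00 | 129.71 | 538783.14 | 998356.87
triangular fin | 600.00 | 160.00 | 6.67 | 96000.00 | 4000.00
Σ | 22296.90 |  |  | 1614783.14 | 1702356.87
X̄ = 1614783.14 / 22296.90 = 72.42 in
Ȳ = 1702356.87 / 22296.90 = 76.35 in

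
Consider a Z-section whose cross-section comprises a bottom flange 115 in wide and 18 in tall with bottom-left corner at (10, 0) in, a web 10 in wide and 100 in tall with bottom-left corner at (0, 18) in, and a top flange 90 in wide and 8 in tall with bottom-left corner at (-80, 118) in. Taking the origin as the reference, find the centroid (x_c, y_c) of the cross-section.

bottom flange: A = 115 × 18 = 2070.00, centroid at (67.50, 9.00).
web: A = 10 × 100 = 1000.00, centroid at (5.00, 68.00).
top flange: A = 90 × 8 = 720.00, centroid at (-35.00, 122.00).
ΣA = 3790.00 in²
ΣAx_c = (2070.00)(67.50) + (1000.00)(5.00) + (720.00)(-35.00) = 119525.00 in³
ΣAy_c = (2070.00)(9.00) + (1000.00)(68.00) + (720.00)(122.00) = 174470.00 in³
x_c = 119525.00 / 3790.00 = 31.54 in
y_c = 174470.00 / 3790.00 = 46.03 in

x_c = 31.54 in, y_c = 46.03 in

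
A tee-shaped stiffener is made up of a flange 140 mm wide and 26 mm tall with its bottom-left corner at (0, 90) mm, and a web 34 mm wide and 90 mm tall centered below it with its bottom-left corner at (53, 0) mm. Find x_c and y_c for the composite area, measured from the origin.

x_c = 70.00 mm, y_c = 76.51 mm

web: A = 34 × 90 = 3060.00, centroid at (70.00, 45.00).
flange: A = 140 × 26 = 3640.00, centroid at (70.00, 103.00).
ΣA = 6700.00 mm²
ΣAx_c = (3060.00)(70.00) + (3640.00)(70.00) = 469000.00 mm³
ΣAy_c = (3060.00)(45.00) + (3640.00)(103.00) = 512620.00 mm³
x_c = 469000.00 / 6700.00 = 70.00 mm
y_c = 512620.00 / 6700.00 = 76.51 mm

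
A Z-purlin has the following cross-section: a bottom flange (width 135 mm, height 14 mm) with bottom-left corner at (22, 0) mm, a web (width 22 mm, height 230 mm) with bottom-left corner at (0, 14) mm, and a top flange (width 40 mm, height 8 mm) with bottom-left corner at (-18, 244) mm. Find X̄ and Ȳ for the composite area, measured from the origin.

X̄ = 31.01 mm, Ȳ = 102.52 mm

Part | A | x̄ᵢ | ȳᵢ | A·x̄ᵢ | A·ȳᵢ
bottom flange | 1890.00 | 89.50 | 7.00 | 169155.00 | 13230.00
web | 5060.00 | 11.00 | 129.00 | 55660.00 | 652740.00
top flange | 320.00 | 2.00 | 248.00 | 640.00 | 79360.00
Σ | 7270.00 |  |  | 225455.00 | 745330.00
X̄ = 225455.00 / 7270.00 = 31.01 mm
Ȳ = 745330.00 / 7270.00 = 102.52 mm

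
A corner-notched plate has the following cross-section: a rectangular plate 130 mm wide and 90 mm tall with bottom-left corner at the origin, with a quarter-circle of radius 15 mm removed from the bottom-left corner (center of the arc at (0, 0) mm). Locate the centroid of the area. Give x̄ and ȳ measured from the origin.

x̄ = 65.90 mm, ȳ = 45.59 mm

Part | A | x̄ᵢ | ȳᵢ | A·x̄ᵢ | A·ȳᵢ
plate | 11700.00 | 65.00 | 45.00 | 760500.00 | 526500.00
removed quarter-circle | -176.71 | 6.37 | 6.37 | -1125.00 | -1125.00
Σ | 11523.29 |  |  | 759375.00 | 525375.00
x̄ = 759375.00 / 11523.29 = 65.90 mm
ȳ = 525375.00 / 11523.29 = 45.59 mm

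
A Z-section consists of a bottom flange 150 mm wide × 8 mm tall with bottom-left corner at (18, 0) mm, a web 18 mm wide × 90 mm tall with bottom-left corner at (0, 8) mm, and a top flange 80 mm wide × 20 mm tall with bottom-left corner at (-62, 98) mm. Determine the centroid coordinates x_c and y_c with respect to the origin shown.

x_c = 20.58 mm, y_c = 59.61 mm

bottom flange: A = 150 × 8 = 1200.00, centroid at (93.00, 4.00).
web: A = 18 × 90 = 1620.00, centroid at (9.00, 53.00).
top flange: A = 80 × 20 = 1600.00, centroid at (-22.00, 108.00).
ΣA = 4420.00 mm², ΣAx_c = 90980.00 mm³, ΣAy_c = 263460.00 mm³.
x_c = 90980.00/4420.00 = 20.58 mm; y_c = 263460.00/4420.00 = 59.61 mm.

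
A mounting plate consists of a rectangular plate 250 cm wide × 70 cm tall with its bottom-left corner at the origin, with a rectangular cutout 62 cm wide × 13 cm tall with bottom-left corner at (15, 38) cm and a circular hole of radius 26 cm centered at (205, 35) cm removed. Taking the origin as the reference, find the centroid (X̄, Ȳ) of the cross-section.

X̄ = 117.71 cm, Ȳ = 34.47 cm

plate: A = 250 × 70 = 17500.00, centroid at (125.00, 35.00).
hole 1: A = −(62 × 13) = -806.00, centroid at (46.00, 44.50).
hole 2: A = −π·26² = -2123.72, centroid at (205.00, 35.00).
ΣA = 14570.28 cm², ΣAX̄ = 1715062.09 cm³, ΣAȲ = 502302.92 cm³.
X̄ = 1715062.09/14570.28 = 117.71 cm; Ȳ = 502302.92/14570.28 = 34.47 cm.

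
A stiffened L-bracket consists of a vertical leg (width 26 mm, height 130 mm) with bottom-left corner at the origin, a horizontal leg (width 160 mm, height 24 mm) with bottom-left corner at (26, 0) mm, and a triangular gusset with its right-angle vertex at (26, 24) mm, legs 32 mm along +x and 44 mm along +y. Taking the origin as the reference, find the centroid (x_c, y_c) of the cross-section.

x_c = 60.17 mm, y_c = 36.98 mm

vertical leg: A = 26 × 130 = 3380.00, centroid at (13.00, 65.00).
horizontal leg: A = 160 × 24 = 3840.00, centroid at (106.00, 12.00).
gusset: A = ½·32·44 = 704.00, centroid at (36.67, 38.67).
ΣA = 7924.00 mm², ΣAx_c = 476793.33 mm³, ΣAy_c = 293001.33 mm³.
x_c = 476793.33/7924.00 = 60.17 mm; y_c = 293001.33/7924.00 = 36.98 mm.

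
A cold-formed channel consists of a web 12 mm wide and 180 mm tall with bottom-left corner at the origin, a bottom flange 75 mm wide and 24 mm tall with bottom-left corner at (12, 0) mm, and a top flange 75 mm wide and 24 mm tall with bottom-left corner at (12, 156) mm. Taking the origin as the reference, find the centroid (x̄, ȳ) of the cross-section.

x̄ = 33.19 mm, ȳ = 90.00 mm

Part | A | x̄ᵢ | ȳᵢ | A·x̄ᵢ | A·ȳᵢ
web | 2160.00 | 6.00 | 90.00 | 12960.00 | 194400.00
bottom flange | 1800.00 | 49.50 | 12.00 | 89100.00 | 21600.00
top flange | 1800.00 | 49.50 | 168.00 | 89100.00 | 302400.00
Σ | 5760.00 |  |  | 191160.00 | 518400.00
x̄ = 191160.00 / 5760.00 = 33.19 mm
ȳ = 518400.00 / 5760.00 = 90.00 mm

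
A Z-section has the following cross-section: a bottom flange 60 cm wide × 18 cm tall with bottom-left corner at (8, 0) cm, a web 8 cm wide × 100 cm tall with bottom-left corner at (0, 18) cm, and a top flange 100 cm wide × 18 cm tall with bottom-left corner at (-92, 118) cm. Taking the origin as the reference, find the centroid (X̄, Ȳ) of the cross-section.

X̄ = -8.52 cm, Ȳ = 79.54 cm

Part | A | x̄ᵢ | ȳᵢ | A·x̄ᵢ | A·ȳᵢ
bottom flange | 1080.00 | 38.00 | 9.00 | 41040.00 | 9720.00
web | 800.00 | 4.00 | 68.00 | 3200.00 | 54400.00
top flange | 1800.00 | -42.00 | 127.00 | -75600.00 | 228600.00
Σ | 3680.00 |  |  | -31360.00 | 292720.00
X̄ = -31360.00 / 3680.00 = -8.52 cm
Ȳ = 292720.00 / 3680.00 = 79.54 cm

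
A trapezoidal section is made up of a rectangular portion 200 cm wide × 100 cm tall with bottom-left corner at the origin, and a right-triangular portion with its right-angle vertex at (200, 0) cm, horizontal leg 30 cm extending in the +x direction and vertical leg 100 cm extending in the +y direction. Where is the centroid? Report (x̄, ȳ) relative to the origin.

rectangular portion: A = 200 × 100 = 20000.00, centroid at (100.00, 50.00).
triangular portion: A = ½·30·100 = 1500.00, centroid at (210.00, 33.33).
ΣA = 21500.00 cm², ΣAx̄ = 2315000.00 cm³, ΣAȳ = 1050000.00 cm³.
x̄ = 2315000.00/21500.00 = 107.67 cm; ȳ = 1050000.00/21500.00 = 48.84 cm.

x̄ = 107.67 cm, ȳ = 48.84 cm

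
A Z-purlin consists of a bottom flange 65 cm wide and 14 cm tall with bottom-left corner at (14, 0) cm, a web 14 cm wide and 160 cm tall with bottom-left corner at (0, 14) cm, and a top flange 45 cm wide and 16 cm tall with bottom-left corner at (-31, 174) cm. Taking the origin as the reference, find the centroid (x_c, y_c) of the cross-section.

x_c = 13.40 cm, y_c = 89.91 cm

bottom flange: A = 65 × 14 = 910.00, centroid at (46.50, 7.00).
web: A = 14 × 160 = 2240.00, centroid at (7.00, 94.00).
top flange: A = 45 × 16 = 720.00, centroid at (-8.50, 182.00).
ΣA = 3870.00 cm²
ΣAx_c = (910.00)(46.50) + (2240.00)(7.00) + (720.00)(-8.50) = 51875.00 cm³
ΣAy_c = (910.00)(7.00) + (2240.00)(94.00) + (720.00)(182.00) = 347970.00 cm³
x_c = 51875.00 / 3870.00 = 13.40 cm
y_c = 347970.00 / 3870.00 = 89.91 cm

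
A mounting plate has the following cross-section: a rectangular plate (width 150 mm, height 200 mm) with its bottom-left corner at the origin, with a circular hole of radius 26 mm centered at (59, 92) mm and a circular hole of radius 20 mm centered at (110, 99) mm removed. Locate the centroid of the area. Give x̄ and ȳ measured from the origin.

x̄ = 74.62 mm, ȳ = 100.69 mm

Part | A | x̄ᵢ | ȳᵢ | A·x̄ᵢ | A·ȳᵢ
plate | 30000.00 | 75.00 | 100.00 | 2250000.00 | 3000000.00
hole 1 | -2123.72 | 59.00 | 92.00 | -125299.28 | -195381.93
hole 2 | -1256.64 | 110.00 | 99.00 | -138230.08 | -124407.07
Σ | 26619.65 |  |  | 1986470.64 | 2680211.00
x̄ = 1986470.64 / 26619.65 = 74.62 mm
ȳ = 2680211.00 / 26619.65 = 100.69 mm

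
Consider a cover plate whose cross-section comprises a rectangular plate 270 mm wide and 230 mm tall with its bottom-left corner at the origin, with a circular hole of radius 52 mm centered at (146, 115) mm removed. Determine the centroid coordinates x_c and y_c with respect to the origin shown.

x_c = 133.26 mm, y_c = 115.00 mm

plate: A = 270 × 230 = 62100.00, centroid at (135.00, 115.00).
hole: A = −π·52² = -8494.87, centroid at (146.00, 115.00).
ΣA = 53605.13 mm²
ΣAx_c = (62100.00)(135.00) + (-8494.87)(146.00) = 7143249.49 mm³
ΣAy_c = (62100.00)(115.00) + (-8494.87)(115.00) = 6164590.35 mm³
x_c = 7143249.49 / 53605.13 = 133.26 mm
y_c = 6164590.35 / 53605.13 = 115.00 mm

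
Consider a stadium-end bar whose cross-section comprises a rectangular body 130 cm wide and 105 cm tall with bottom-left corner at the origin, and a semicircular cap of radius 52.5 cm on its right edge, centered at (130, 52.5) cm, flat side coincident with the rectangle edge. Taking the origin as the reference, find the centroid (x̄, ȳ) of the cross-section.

x̄ = 86.02 cm, ȳ = 52.50 cm

Part | A | x̄ᵢ | ȳᵢ | A·x̄ᵢ | A·ȳᵢ
rectangular body | 13650.00 | 65.00 | 52.50 | 887250.00 | 716625.00
semicircular end | 4329.51 | 152.28 | 52.50 | 659304.71 | 227299.14
Σ | 17979.51 |  |  | 1546554.71 | 943924.14
x̄ = 1546554.71 / 17979.51 = 86.02 cm
ȳ = 943924.14 / 17979.51 = 52.50 cm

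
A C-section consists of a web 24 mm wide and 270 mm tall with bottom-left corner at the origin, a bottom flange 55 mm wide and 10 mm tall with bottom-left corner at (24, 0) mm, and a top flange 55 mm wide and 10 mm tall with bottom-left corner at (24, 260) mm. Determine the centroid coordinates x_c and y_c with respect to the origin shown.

x_c = 17.73 mm, y_c = 135.00 mm

web: A = 24 × 270 = 6480.00, centroid at (12.00, 135.00).
bottom flange: A = 55 × 10 = 550.00, centroid at (51.50, 5.00).
top flange: A = 55 × 10 = 550.00, centroid at (51.50, 265.00).
ΣA = 7580.00 mm², ΣAx_c = 134410.00 mm³, ΣAy_c = 1023300.00 mm³.
x_c = 134410.00/7580.00 = 17.73 mm; y_c = 1023300.00/7580.00 = 135.00 mm.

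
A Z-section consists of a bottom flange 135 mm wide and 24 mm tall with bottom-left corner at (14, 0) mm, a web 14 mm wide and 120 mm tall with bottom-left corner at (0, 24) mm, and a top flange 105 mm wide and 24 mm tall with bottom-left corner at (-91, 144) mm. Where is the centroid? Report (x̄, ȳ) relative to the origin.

bottom flange: A = 135 × 24 = 3240.00, centroid at (81.50, 12.00).
web: A = 14 × 120 = 1680.00, centroid at (7.00, 84.00).
top flange: A = 105 × 24 = 2520.00, centroid at (-38.50, 156.00).
ΣA = 7440.00 mm², ΣAx̄ = 178800.00 mm³, ΣAȳ = 573120.00 mm³.
x̄ = 178800.00/7440.00 = 24.03 mm; ȳ = 573120.00/7440.00 = 77.03 mm.

x̄ = 24.03 mm, ȳ = 77.03 mm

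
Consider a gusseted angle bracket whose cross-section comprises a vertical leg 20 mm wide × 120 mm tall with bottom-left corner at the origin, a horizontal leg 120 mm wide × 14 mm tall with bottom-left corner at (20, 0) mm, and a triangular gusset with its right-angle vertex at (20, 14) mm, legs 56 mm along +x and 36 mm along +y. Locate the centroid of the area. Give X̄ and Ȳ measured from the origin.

vertical leg: A = 20 × 120 = 2400.00, centroid at (10.00, 60.00).
horizontal leg: A = 120 × 14 = 1680.00, centroid at (80.00, 7.00).
gusset: A = ½·56·36 = 1008.00, centroid at (38.67, 26.00).
ΣA = 5088.00 mm²
ΣAX̄ = (2400.00)(10.00) + (1680.00)(80.00) + (1008.00)(38.67) = 197376.00 mm³
ΣAȲ = (2400.00)(60.00) + (1680.00)(7.00) + (1008.00)(26.00) = 181968.00 mm³
X̄ = 197376.00 / 5088.00 = 38.79 mm
Ȳ = 181968.00 / 5088.00 = 35.76 mm

X̄ = 38.79 mm, Ȳ = 35.76 mm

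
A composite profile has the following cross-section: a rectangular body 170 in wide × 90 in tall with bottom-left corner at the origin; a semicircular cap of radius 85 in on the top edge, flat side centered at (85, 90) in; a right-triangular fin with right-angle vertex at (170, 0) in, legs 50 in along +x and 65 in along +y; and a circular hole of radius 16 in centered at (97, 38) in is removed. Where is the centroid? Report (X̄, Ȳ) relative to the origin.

Part | A | x̄ᵢ | ȳᵢ | A·x̄ᵢ | A·ȳᵢ
rectangular body | 15300.00 | 85.00 | 45.00 | 1300500.00 | 688500.00
semicircular top | 11349.00 | 85.00 | 126.08 | 964665.29 | 1430826.98
triangular fin | 1625.00 | 186.67 | 21.67 | 303333.33 | 35208.33
hole | -804.25 | 97.00 | 38.00 | -78012.03 | -30561.41
Σ | 27469.76 |  |  | 2490486.60 | 2123973.90
X̄ = 2490486.60 / 27469.76 = 90.66 in
Ȳ = 2123973.90 / 27469.76 = 77.32 in

X̄ = 90.66 in, Ȳ = 77.32 in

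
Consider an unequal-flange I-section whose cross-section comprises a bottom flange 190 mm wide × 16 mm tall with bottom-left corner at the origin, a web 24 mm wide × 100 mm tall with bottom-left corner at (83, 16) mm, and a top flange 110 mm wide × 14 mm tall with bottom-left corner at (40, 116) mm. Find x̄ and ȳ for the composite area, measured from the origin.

x̄ = 95.00 mm, ȳ = 53.32 mm

Part | A | x̄ᵢ | ȳᵢ | A·x̄ᵢ | A·ȳᵢ
bottom flange | 3040.00 | 95.00 | 8.00 | 288800.00 | 24320.00
web | 2400.00 | 95.00 | 66.00 | 228000.00 | 158400.00
top flange | 1540.00 | 95.00 | 123.00 | 146300.00 | 189420.00
Σ | 6980.00 |  |  | 663100.00 | 372140.00
x̄ = 663100.00 / 6980.00 = 95.00 mm
ȳ = 372140.00 / 6980.00 = 53.32 mm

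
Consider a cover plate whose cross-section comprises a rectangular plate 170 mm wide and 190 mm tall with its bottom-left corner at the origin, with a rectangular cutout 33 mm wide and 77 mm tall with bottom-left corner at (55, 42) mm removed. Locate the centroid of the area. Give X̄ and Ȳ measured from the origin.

X̄ = 86.15 mm, Ȳ = 96.24 mm

plate: A = 170 × 190 = 32300.00, centroid at (85.00, 95.00).
hole: A = −(33 × 77) = -2541.00, centroid at (71.50, 80.50).
ΣA = 29759.00 mm²
ΣAX̄ = (32300.00)(85.00) + (-2541.00)(71.50) = 2563818.50 mm³
ΣAȲ = (32300.00)(95.00) + (-2541.00)(80.50) = 2863949.50 mm³
X̄ = 2563818.50 / 29759.00 = 86.15 mm
Ȳ = 2863949.50 / 29759.00 = 96.24 mm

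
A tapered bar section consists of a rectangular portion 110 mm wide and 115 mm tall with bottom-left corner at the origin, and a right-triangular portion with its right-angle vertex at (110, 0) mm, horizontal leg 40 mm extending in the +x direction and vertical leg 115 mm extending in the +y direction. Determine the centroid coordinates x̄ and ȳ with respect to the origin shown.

rectangular portion: A = 110 × 115 = 12650.00, centroid at (55.00, 57.50).
triangular portion: A = ½·40·115 = 2300.00, centroid at (123.33, 38.33).
ΣA = 14950.00 mm²
ΣAx̄ = (12650.00)(55.00) + (2300.00)(123.33) = 979416.67 mm³
ΣAȳ = (12650.00)(57.50) + (2300.00)(38.33) = 815541.67 mm³
x̄ = 979416.67 / 14950.00 = 65.51 mm
ȳ = 815541.67 / 14950.00 = 54.55 mm

x̄ = 65.51 mm, ȳ = 54.55 mm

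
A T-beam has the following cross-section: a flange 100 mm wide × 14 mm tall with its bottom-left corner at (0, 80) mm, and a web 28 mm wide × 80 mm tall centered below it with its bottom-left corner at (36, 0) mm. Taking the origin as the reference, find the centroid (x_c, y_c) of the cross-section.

x_c = 50.00 mm, y_c = 58.08 mm

Part | A | x̄ᵢ | ȳᵢ | A·x̄ᵢ | A·ȳᵢ
web | 2240.00 | 50.00 | 40.00 | 112000.00 | 89600.00
flange | 1400.00 | 50.00 | 87.00 | 70000.00 | 121800.00
Σ | 3640.00 |  |  | 182000.00 | 211400.00
x_c = 182000.00 / 3640.00 = 50.00 mm
y_c = 211400.00 / 3640.00 = 58.08 mm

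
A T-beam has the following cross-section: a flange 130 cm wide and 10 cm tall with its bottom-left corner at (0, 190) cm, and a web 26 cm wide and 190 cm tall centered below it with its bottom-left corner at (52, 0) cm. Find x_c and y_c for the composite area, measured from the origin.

web: A = 26 × 190 = 4940.00, centroid at (65.00, 95.00).
flange: A = 130 × 10 = 1300.00, centroid at (65.00, 195.00).
ΣA = 6240.00 cm²
ΣAx_c = (4940.00)(65.00) + (1300.00)(65.00) = 405600.00 cm³
ΣAy_c = (4940.00)(95.00) + (1300.00)(195.00) = 722800.00 cm³
x_c = 405600.00 / 6240.00 = 65.00 cm
y_c = 722800.00 / 6240.00 = 115.83 cm

x_c = 65.00 cm, y_c = 115.83 cm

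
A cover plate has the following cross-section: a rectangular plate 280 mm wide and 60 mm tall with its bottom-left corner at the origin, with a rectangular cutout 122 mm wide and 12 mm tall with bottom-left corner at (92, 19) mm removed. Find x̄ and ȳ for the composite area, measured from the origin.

plate: A = 280 × 60 = 16800.00, centroid at (140.00, 30.00).
hole: A = −(122 × 12) = -1464.00, centroid at (153.00, 25.00).
ΣA = 15336.00 mm², ΣAx̄ = 2128008.00 mm³, ΣAȳ = 467400.00 mm³.
x̄ = 2128008.00/15336.00 = 138.76 mm; ȳ = 467400.00/15336.00 = 30.48 mm.

x̄ = 138.76 mm, ȳ = 30.48 mm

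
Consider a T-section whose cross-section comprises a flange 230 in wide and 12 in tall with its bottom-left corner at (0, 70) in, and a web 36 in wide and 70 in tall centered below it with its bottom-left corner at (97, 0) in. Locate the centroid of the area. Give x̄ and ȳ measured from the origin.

x̄ = 115.00 in, ȳ = 56.43 in

web: A = 36 × 70 = 2520.00, centroid at (115.00, 35.00).
flange: A = 230 × 12 = 2760.00, centroid at (115.00, 76.00).
ΣA = 5280.00 in², ΣAx̄ = 607200.00 in³, ΣAȳ = 297960.00 in³.
x̄ = 607200.00/5280.00 = 115.00 in; ȳ = 297960.00/5280.00 = 56.43 in.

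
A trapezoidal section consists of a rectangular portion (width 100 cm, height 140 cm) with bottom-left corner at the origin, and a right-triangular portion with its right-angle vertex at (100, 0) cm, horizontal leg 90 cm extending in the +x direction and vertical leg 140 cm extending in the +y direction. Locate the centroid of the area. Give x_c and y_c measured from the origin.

x_c = 74.83 cm, y_c = 62.76 cm

rectangular portion: A = 100 × 140 = 14000.00, centroid at (50.00, 70.00).
triangular portion: A = ½·90·140 = 6300.00, centroid at (130.00, 46.67).
ΣA = 20300.00 cm²
ΣAx_c = (14000.00)(50.00) + (6300.00)(130.00) = 1519000.00 cm³
ΣAy_c = (14000.00)(70.00) + (6300.00)(46.67) = 1274000.00 cm³
x_c = 1519000.00 / 20300.00 = 74.83 cm
y_c = 1274000.00 / 20300.00 = 62.76 cm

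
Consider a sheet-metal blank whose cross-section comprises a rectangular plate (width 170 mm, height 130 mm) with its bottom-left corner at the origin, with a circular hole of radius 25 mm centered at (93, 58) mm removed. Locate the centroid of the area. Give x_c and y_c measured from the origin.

x_c = 84.22 mm, y_c = 65.68 mm

plate: A = 170 × 130 = 22100.00, centroid at (85.00, 65.00).
hole: A = −π·25² = -1963.50, centroid at (93.00, 58.00).
ΣA = 20136.50 mm², ΣAx_c = 1695894.93 mm³, ΣAy_c = 1322617.27 mm³.
x_c = 1695894.93/20136.50 = 84.22 mm; y_c = 1322617.27/20136.50 = 65.68 mm.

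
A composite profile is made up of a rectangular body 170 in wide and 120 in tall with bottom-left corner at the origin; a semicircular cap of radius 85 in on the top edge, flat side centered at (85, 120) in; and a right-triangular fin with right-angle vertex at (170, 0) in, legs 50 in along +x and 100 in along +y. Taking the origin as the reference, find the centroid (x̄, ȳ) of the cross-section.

x̄ = 92.42 in, ȳ = 89.89 in

rectangular body: A = 170 × 120 = 20400.00, centroid at (85.00, 60.00).
semicircular top: A = ½π·85² = 11349.00, centroid at (85.00, 156.08).
triangular fin: A = ½·50·100 = 2500.00, centroid at (186.67, 33.33).
ΣA = 34249.00 in²
ΣAx̄ = (20400.00)(85.00) + (11349.00)(85.00) + (2500.00)(186.67) = 3165331.96 in³
ΣAȳ = (20400.00)(60.00) + (11349.00)(156.08) + (2500.00)(33.33) = 3078630.42 in³
x̄ = 3165331.96 / 34249.00 = 92.42 in
ȳ = 3078630.42 / 34249.00 = 89.89 in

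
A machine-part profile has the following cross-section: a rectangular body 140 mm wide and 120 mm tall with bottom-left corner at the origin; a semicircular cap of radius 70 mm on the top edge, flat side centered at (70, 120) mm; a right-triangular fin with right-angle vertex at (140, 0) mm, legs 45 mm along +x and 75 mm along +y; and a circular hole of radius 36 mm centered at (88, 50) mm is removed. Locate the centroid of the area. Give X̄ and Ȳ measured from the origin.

rectangular body: A = 140 × 120 = 16800.00, centroid at (70.00, 60.00).
semicircular top: A = ½π·70² = 7696.90, centroid at (70.00, 149.71).
triangular fin: A = ½·45·75 = 1687.50, centroid at (155.00, 25.00).
hole: A = −π·36² = -4071.50, centroid at (88.00, 50.00).
ΣA = 22112.90 mm², ΣAX̄ = 1618053.28 mm³, ΣAȲ = 1998907.20 mm³.
X̄ = 1618053.28/22112.90 = 73.17 mm; Ȳ = 1998907.20/22112.90 = 90.40 mm.

X̄ = 73.17 mm, Ȳ = 90.40 mm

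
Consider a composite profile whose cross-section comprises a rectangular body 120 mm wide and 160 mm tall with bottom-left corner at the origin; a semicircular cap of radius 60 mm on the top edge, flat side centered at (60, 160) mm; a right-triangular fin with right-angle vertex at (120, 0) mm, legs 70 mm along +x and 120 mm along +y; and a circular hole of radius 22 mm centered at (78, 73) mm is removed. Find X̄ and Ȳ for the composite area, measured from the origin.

Part | A | x̄ᵢ | ȳᵢ | A·x̄ᵢ | A·ȳᵢ
rectangular body | 19200.00 | 60.00 | 80.00 | 1152000.00 | 1536000.00
semicircular top | 5654.87 | 60.00 | 185.46 | 339292.01 | 1048778.68
triangular fin | 4200.00 | 143.33 | 40.00 | 602000.00 | 168000.00
hole | -1520.53 | 78.00 | 73.00 | -118601.41 | -110998.75
Σ | 27534.34 |  |  | 1974690.60 | 2641779.93
X̄ = 1974690.60 / 27534.34 = 71.72 mm
Ȳ = 2641779.93 / 27534.34 = 95.94 mm

X̄ = 71.72 mm, Ȳ = 95.94 mm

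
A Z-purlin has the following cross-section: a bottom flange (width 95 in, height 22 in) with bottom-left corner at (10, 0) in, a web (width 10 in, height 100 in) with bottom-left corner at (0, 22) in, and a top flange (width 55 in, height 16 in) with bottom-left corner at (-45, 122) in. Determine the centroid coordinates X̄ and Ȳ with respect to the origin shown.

X̄ = 27.65 in, Ȳ = 52.74 in

Part | A | x̄ᵢ | ȳᵢ | A·x̄ᵢ | A·ȳᵢ
bottom flange | 2090.00 | 57.50 | 11.00 | 120175.00 | 22990.00
web | 1000.00 | 5.00 | 72.00 | 5000.00 | 72000.00
top flange | 880.00 | -17.50 | 130.00 | -15400.00 | 114400.00
Σ | 3970.00 |  |  | 109775.00 | 209390.00
X̄ = 109775.00 / 3970.00 = 27.65 in
Ȳ = 209390.00 / 3970.00 = 52.74 in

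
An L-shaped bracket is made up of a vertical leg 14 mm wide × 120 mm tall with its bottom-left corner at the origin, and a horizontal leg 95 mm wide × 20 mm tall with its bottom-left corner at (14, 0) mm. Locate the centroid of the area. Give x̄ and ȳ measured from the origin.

x̄ = 35.92 mm, ȳ = 33.46 mm

vertical leg: A = 14 × 120 = 1680.00, centroid at (7.00, 60.00).
horizontal leg: A = 95 × 20 = 1900.00, centroid at (61.50, 10.00).
ΣA = 3580.00 mm², ΣAx̄ = 128610.00 mm³, ΣAȳ = 119800.00 mm³.
x̄ = 128610.00/3580.00 = 35.92 mm; ȳ = 119800.00/3580.00 = 33.46 mm.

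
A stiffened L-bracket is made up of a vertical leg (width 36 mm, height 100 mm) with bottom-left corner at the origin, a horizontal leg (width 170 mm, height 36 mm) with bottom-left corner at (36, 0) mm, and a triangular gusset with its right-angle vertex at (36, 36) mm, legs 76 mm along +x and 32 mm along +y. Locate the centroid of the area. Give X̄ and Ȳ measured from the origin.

X̄ = 80.46 mm, Ȳ = 31.72 mm

Part | A | x̄ᵢ | ȳᵢ | A·x̄ᵢ | A·ȳᵢ
vertical leg | 3600.00 | 18.00 | 50.00 | 64800.00 | 180000.00
horizontal leg | 6120.00 | 121.00 | 18.00 | 740520.00 | 110160.00
gusset | 1216.00 | 61.33 | 46.67 | 74581.33 | 56746.67
Σ | 10936.00 |  |  | 879901.33 | 346906.67
X̄ = 879901.33 / 10936.00 = 80.46 mm
Ȳ = 346906.67 / 10936.00 = 31.72 mm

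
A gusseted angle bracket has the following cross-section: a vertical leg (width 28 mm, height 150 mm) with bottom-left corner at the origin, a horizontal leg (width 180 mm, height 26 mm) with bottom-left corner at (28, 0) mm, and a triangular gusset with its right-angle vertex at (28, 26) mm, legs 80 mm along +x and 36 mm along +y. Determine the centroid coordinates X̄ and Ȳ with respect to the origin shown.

vertical leg: A = 28 × 150 = 4200.00, centroid at (14.00, 75.00).
horizontal leg: A = 180 × 26 = 4680.00, centroid at (118.00, 13.00).
gusset: A = ½·80·36 = 1440.00, centroid at (54.67, 38.00).
ΣA = 10320.00 mm², ΣAX̄ = 689760.00 mm³, ΣAȲ = 430560.00 mm³.
X̄ = 689760.00/10320.00 = 66.84 mm; Ȳ = 430560.00/10320.00 = 41.72 mm.

X̄ = 66.84 mm, Ȳ = 41.72 mm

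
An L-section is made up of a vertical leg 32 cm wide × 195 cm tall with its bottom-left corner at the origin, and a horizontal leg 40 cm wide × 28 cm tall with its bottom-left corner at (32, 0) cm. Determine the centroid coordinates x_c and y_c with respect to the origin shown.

x_c = 21.48 cm, y_c = 84.79 cm

vertical leg: A = 32 × 195 = 6240.00, centroid at (16.00, 97.50).
horizontal leg: A = 40 × 28 = 1120.00, centroid at (52.00, 14.00).
ΣA = 7360.00 cm², ΣAx_c = 158080.00 cm³, ΣAy_c = 624080.00 cm³.
x_c = 158080.00/7360.00 = 21.48 cm; y_c = 624080.00/7360.00 = 84.79 cm.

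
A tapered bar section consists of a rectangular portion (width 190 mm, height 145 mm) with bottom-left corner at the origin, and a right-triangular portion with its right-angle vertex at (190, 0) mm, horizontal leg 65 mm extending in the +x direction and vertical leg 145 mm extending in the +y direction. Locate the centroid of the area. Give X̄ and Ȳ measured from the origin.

X̄ = 112.04 mm, Ȳ = 68.97 mm

rectangular portion: A = 190 × 145 = 27550.00, centroid at (95.00, 72.50).
triangular portion: A = ½·65·145 = 4712.50, centroid at (211.67, 48.33).
ΣA = 32262.50 mm²
ΣAX̄ = (27550.00)(95.00) + (4712.50)(211.67) = 3614729.17 mm³
ΣAȲ = (27550.00)(72.50) + (4712.50)(48.33) = 2225145.83 mm³
X̄ = 3614729.17 / 32262.50 = 112.04 mm
Ȳ = 2225145.83 / 32262.50 = 68.97 mm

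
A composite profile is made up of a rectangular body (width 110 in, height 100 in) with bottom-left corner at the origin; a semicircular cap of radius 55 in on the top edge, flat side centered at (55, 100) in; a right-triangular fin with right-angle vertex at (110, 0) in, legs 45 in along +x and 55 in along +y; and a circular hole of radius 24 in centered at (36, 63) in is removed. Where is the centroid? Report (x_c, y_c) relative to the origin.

x_c = 62.97 in, y_c = 68.83 in

Part | A | x̄ᵢ | ȳᵢ | A·x̄ᵢ | A·ȳᵢ
rectangular body | 11000.00 | 55.00 | 50.00 | 605000.00 | 550000.00
semicircular top | 4751.66 | 55.00 | 123.34 | 261341.24 | 586082.56
triangular fin | 1237.50 | 125.00 | 18.33 | 154687.50 | 22687.50
hole | -1809.56 | 36.00 | 63.00 | -65144.07 | -114002.11
Σ | 15179.60 |  |  | 955884.67 | 1044767.94
x_c = 955884.67 / 15179.60 = 62.97 in
y_c = 1044767.94 / 15179.60 = 68.83 in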